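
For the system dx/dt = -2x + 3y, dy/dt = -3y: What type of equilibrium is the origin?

A = [[-2,3],[0,-3]]; det(A-λI) = λ^2 + 5λ + 6.
λ = -2, -3: both negative.

stable node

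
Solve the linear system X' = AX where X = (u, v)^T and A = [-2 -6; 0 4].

u(t) = C_1e^(-2t) + C_2e^(4t), v(t) = -C_2e^(4t)

Coefficient matrix A = [[-2, -6], [0, 4]].
Characteristic polynomial det(A - λI) = λ^2 - 2λ - 8 = 0.
Eigenvalues λ = -2, 4.
For λ=-2: (A-λI) row 1 is [0, -6], so an eigenvector is (1, 0).
For λ=4: (A-λI) row 1 is [-6, -6], so an eigenvector is (1, -1).
General solution: C_1e^(-2t)(1,0) + C_2e^(4t)(1,-1).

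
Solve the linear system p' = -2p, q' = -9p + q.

p(t) = -C_1e^(-2t), q(t) = -3C_1e^(-2t) + C_2e^(t)

Coefficient matrix A = [[-2, 0], [-9, 1]].
Characteristic polynomial det(A - λI) = λ^2 + λ - 2 = 0.
Eigenvalues λ = -2, 1.
For λ=-2: (A-λI) row 2 is [-9, 3], so an eigenvector is (-1, -3).
For λ=1: (A-λI) row 1 is [-3, 0], so an eigenvector is (0, 1).
General solution: C_1e^(-2t)(-1,-3) + C_2e^(t)(0,1).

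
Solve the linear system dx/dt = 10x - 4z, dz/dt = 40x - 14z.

Coefficient matrix A = [[10, -4], [40, -14]].
Characteristic polynomial det(A - λI) = λ^2 + 4λ + 20 = 0.
Eigenvalues λ = -2 ± 4i (complex conjugate pair).
For λ=-2+4i: an eigenvector is (0,1) - i(-1,-3) = (0 + i, 1 + 3i).
A real fundamental pair from Re and Im of e^((-2+4i)t)v: X_1 = e^(-2t)(cos(4t)·(0,1) + sin(4t)·(-1,-3)), X_2 = e^(-2t)(sin(4t)·(0,1) - cos(4t)·(-1,-3)).
General solution: K_1X_1 + K_2X_2.

x(t) = -K_1e^(-2t)sin(4t) + K_2e^(-2t)cos(4t), z(t) = -3K_1e^(-2t)sin(4t) + K_1e^(-2t)cos(4t) + K_2e^(-2t)sin(4t) + 3K_2e^(-2t)cos(4t)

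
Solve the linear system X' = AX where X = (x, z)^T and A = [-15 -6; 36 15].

Coefficient matrix A = [[-15, -6], [36, 15]].
Characteristic polynomial det(A - λI) = λ^2 - 9 = 0.
Eigenvalues λ = 3, -3.
For λ=3: (A-λI) row 1 is [-18, -6], so an eigenvector is (-1, 3).
For λ=-3: (A-λI) row 1 is [-12, -6], so an eigenvector is (-1, 2).
General solution: K_1e^(3t)(-1,3) + K_2e^(-3t)(-1,2).

x(t) = -K_1e^(3t) - K_2e^(-3t), z(t) = 3K_1e^(3t) + 2K_2e^(-3t)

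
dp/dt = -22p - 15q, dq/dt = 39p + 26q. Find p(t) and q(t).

Coefficient matrix A = [[-22, -15], [39, 26]].
Characteristic polynomial det(A - λI) = λ^2 - 4λ + 13 = 0.
Eigenvalues λ = 2 ± 3i (complex conjugate pair).
For λ=2+3i: an eigenvector is (1,-2) - i(2,-3) = (1 - 2i, -2 + 3i).
A real fundamental pair from Re and Im of e^((2+3i)t)v: X_1 = e^(2t)(cos(3t)·(1,-2) + sin(3t)·(2,-3)), X_2 = e^(2t)(sin(3t)·(1,-2) - cos(3t)·(2,-3)).
General solution: C_1X_1 + C_2X_2.

p(t) = 2C_1e^(2t)sin(3t) + C_1e^(2t)cos(3t) + C_2e^(2t)sin(3t) - 2C_2e^(2t)cos(3t), q(t) = -3C_1e^(2t)sin(3t) - 2C_1e^(2t)cos(3t) - 2C_2e^(2t)sin(3t) + 3C_2e^(2t)cos(3t)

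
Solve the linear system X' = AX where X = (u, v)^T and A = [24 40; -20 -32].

Coefficient matrix A = [[24, 40], [-20, -32]].
Characteristic polynomial det(A - λI) = λ^2 + 8λ + 32 = 0.
Eigenvalues λ = -4 ± 4i (complex conjugate pair).
For λ=-4+4i: an eigenvector is (-1,1) - i(3,-2) = (-1 - 3i, 1 + 2i).
A real fundamental pair from Re and Im of e^((-4+4i)t)v: X_1 = e^(-4t)(cos(4t)·(-1,1) + sin(4t)·(3,-2)), X_2 = e^(-4t)(sin(4t)·(-1,1) - cos(4t)·(3,-2)).
General solution: K_1X_1 + K_2X_2.

u(t) = 3K_1e^(-4t)sin(4t) - K_1e^(-4t)cos(4t) - K_2e^(-4t)sin(4t) - 3K_2e^(-4t)cos(4t), v(t) = -2K_1e^(-4t)sin(4t) + K_1e^(-4t)cos(4t) + K_2e^(-4t)sin(4t) + 2K_2e^(-4t)cos(4t)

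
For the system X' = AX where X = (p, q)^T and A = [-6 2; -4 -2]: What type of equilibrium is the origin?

stable spiral

A = [[-6,2],[-4,-2]]; det(A-λI) = λ^2 + 8λ + 20.
λ = -4 ± 2i: negative real part.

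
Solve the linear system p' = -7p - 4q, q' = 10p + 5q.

Coefficient matrix A = [[-7, -4], [10, 5]].
Characteristic polynomial det(A - λI) = λ^2 + 2λ + 5 = 0.
Eigenvalues λ = -1 ± 2i (complex conjugate pair).
For λ=-1+2i: an eigenvector is (-1,2) - i(-1,1) = (-1 + i, 2 - i).
A real fundamental pair from Re and Im of e^((-1+2i)t)v: X_1 = e^(-t)(cos(2t)·(-1,2) + sin(2t)·(-1,1)), X_2 = e^(-t)(sin(2t)·(-1,2) - cos(2t)·(-1,1)).
General solution: c_1X_1 + c_2X_2.

p(t) = -c_1e^(-t)sin(2t) - c_1e^(-t)cos(2t) - c_2e^(-t)sin(2t) + c_2e^(-t)cos(2t), q(t) = c_1e^(-t)sin(2t) + 2c_1e^(-t)cos(2t) + 2c_2e^(-t)sin(2t) - c_2e^(-t)cos(2t)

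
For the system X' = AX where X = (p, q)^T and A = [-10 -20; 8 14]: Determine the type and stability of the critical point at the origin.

A = [[-10,-20],[8,14]]; det(A-λI) = λ^2 - 4λ + 20.
λ = 2 ± 4i: positive real part.

unstable spiral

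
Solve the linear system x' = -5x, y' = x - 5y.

x(t) = -K_2e^(-5t), y(t) = -K_1e^(-5t) - K_2te^(-5t) - 2K_2e^(-5t)

Coefficient matrix A = [[-5, 0], [1, -5]].
Characteristic polynomial det(A - λI) = λ^2 + 10λ + 25 = 0.
Single eigenvalue λ = -5 with algebraic multiplicity 2.
Eigenvector v = (0,-1); generalized eigenvector w with (A-λI)w=v is (-1,-2).
General solution: e^(-5t)[K_1·v + K_2·(t·v + w)].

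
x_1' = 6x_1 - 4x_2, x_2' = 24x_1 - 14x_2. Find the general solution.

x_1(t) = -K_1e^(-2t) + K_2e^(-6t), x_2(t) = -2K_1e^(-2t) + 3K_2e^(-6t)

Coefficient matrix A = [[6, -4], [24, -14]].
Characteristic polynomial det(A - λI) = λ^2 + 8λ + 12 = 0.
Eigenvalues λ = -2, -6.
For λ=-2: (A-λI) row 1 is [8, -4], so an eigenvector is (-1, -2).
For λ=-6: (A-λI) row 1 is [12, -4], so an eigenvector is (1, 3).
General solution: K_1e^(-2t)(-1,-2) + K_2e^(-6t)(1,3).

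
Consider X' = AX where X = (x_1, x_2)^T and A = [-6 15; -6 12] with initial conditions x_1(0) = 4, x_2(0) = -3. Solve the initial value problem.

Coefficient matrix A = [[-6, 15], [-6, 12]].
Characteristic polynomial det(A - λI) = λ^2 - 6λ + 18 = 0.
Eigenvalues λ = 3 ± 3i (complex conjugate pair).
For λ=3+3i: an eigenvector is (-2,-1) - i(1,1) = (-2 - i, -1 - i).
A real fundamental pair from Re and Im of e^((3+3i)t)v: X_1 = e^(3t)(cos(3t)·(-2,-1) + sin(3t)·(1,1)), X_2 = e^(3t)(sin(3t)·(-2,-1) - cos(3t)·(1,1)).
General solution: c_1X_1 + c_2X_2.
Applying x_1(0)=4, x_2(0)=-3 gives c_1=-7, c_2=10.

x_1(t) = -27e^(3t)sin(3t) + 4e^(3t)cos(3t), x_2(t) = -17e^(3t)sin(3t) - 3e^(3t)cos(3t)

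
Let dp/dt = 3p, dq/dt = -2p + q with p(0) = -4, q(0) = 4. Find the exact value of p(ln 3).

A = [[3,0],[-2,1]]; eigenvalues λ = 1, 3.
Eigenvectors: (0,-1) for λ=1, (-1,1) for λ=3.
From the initial condition, c_1 = 0, c_2 = 4.
p(ln 3) = (0)(3^1)(0) + (4)(3^3)(-1) = -108.

-108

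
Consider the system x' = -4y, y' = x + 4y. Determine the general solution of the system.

Coefficient matrix A = [[0, -4], [1, 4]].
Characteristic polynomial det(A - λI) = λ^2 - 4λ + 4 = 0.
Single eigenvalue λ = 2 with algebraic multiplicity 2.
Eigenvector v = (-2,1); generalized eigenvector w with (A-λI)w=v is (-1,1).
General solution: e^(2t)[K_1·v + K_2·(t·v + w)].

x(t) = -2K_1e^(2t) - 2K_2te^(2t) - K_2e^(2t), y(t) = K_1e^(2t) + K_2te^(2t) + K_2e^(2t)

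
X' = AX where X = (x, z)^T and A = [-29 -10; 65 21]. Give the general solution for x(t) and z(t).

x(t) = C_1e^(-4t)sin(5t) - C_1e^(-4t)cos(5t) - C_2e^(-4t)sin(5t) - C_2e^(-4t)cos(5t), z(t) = -3C_1e^(-4t)sin(5t) + 2C_1e^(-4t)cos(5t) + 2C_2e^(-4t)sin(5t) + 3C_2e^(-4t)cos(5t)

Coefficient matrix A = [[-29, -10], [65, 21]].
Characteristic polynomial det(A - λI) = λ^2 + 8λ + 41 = 0.
Eigenvalues λ = -4 ± 5i (complex conjugate pair).
For λ=-4+5i: an eigenvector is (-1,2) - i(1,-3) = (-1 - i, 2 + 3i).
A real fundamental pair from Re and Im of e^((-4+5i)t)v: X_1 = e^(-4t)(cos(5t)·(-1,2) + sin(5t)·(1,-3)), X_2 = e^(-4t)(sin(5t)·(-1,2) - cos(5t)·(1,-3)).
General solution: C_1X_1 + C_2X_2.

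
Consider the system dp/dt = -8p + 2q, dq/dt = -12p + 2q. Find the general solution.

Coefficient matrix A = [[-8, 2], [-12, 2]].
Characteristic polynomial det(A - λI) = λ^2 + 6λ + 8 = 0.
Eigenvalues λ = -4, -2.
For λ=-4: (A-λI) row 1 is [-4, 2], so an eigenvector is (-1, -2).
For λ=-2: (A-λI) row 1 is [-6, 2], so an eigenvector is (1, 3).
General solution: c_1e^(-4t)(-1,-2) + c_2e^(-2t)(1,3).

p(t) = -c_1e^(-4t) + c_2e^(-2t), q(t) = -2c_1e^(-4t) + 3c_2e^(-2t)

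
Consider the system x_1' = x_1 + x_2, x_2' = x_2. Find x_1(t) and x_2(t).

x_1(t) = -c_1e^(t) - c_2te^(t) - 3c_2e^(t), x_2(t) = -c_2e^(t)

Coefficient matrix A = [[1, 1], [0, 1]].
Characteristic polynomial det(A - λI) = λ^2 - 2λ + 1 = 0.
Single eigenvalue λ = 1 with algebraic multiplicity 2.
Eigenvector v = (-1,0); generalized eigenvector w with (A-λI)w=v is (-3,-1).
General solution: e^(t)[c_1·v + c_2·(t·v + w)].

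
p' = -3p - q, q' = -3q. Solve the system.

p(t) = -C_1e^(-3t) - C_2te^(-3t) + 2C_2e^(-3t), q(t) = C_2e^(-3t)

Coefficient matrix A = [[-3, -1], [0, -3]].
Characteristic polynomial det(A - λI) = λ^2 + 6λ + 9 = 0.
Single eigenvalue λ = -3 with algebraic multiplicity 2.
Eigenvector v = (-1,0); generalized eigenvector w with (A-λI)w=v is (2,1).
General solution: e^(-3t)[C_1·v + C_2·(t·v + w)].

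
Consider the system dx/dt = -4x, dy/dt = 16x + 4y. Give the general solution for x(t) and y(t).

Coefficient matrix A = [[-4, 0], [16, 4]].
Characteristic polynomial det(A - λI) = λ^2 - 16 = 0.
Eigenvalues λ = -4, 4.
For λ=-4: (A-λI) row 2 is [16, 8], so an eigenvector is (1, -2).
For λ=4: (A-λI) row 1 is [-8, 0], so an eigenvector is (0, 1).
General solution: C_1e^(-4t)(1,-2) + C_2e^(4t)(0,1).

x(t) = C_1e^(-4t), y(t) = -2C_1e^(-4t) + C_2e^(4t)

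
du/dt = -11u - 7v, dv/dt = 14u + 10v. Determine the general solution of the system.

u(t) = c_1e^(-4t) - c_2e^(3t), v(t) = -c_1e^(-4t) + 2c_2e^(3t)

Coefficient matrix A = [[-11, -7], [14, 10]].
Characteristic polynomial det(A - λI) = λ^2 + λ - 12 = 0.
Eigenvalues λ = -4, 3.
For λ=-4: (A-λI) row 1 is [-7, -7], so an eigenvector is (1, -1).
For λ=3: (A-λI) row 1 is [-14, -7], so an eigenvector is (-1, 2).
General solution: c_1e^(-4t)(1,-1) + c_2e^(3t)(-1,2).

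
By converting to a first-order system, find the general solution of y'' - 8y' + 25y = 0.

y(t) = C_1e^(4t)cos(3t) + C_2e^(4t)sin(3t)

Let x_1 = y, x_2 = y'. Then x_1' = x_2 and x_2' = -25x_1 + 8x_2.
A = [[0,1],[-25,8]]; det(A-λI) = λ^2 - 8λ + 25.
Eigenvalues λ = 4 ± 3i.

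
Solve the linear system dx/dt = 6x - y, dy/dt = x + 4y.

x(t) = c_1e^(5t) + c_2te^(5t), y(t) = c_1e^(5t) + c_2te^(5t) - c_2e^(5t)

Coefficient matrix A = [[6, -1], [1, 4]].
Characteristic polynomial det(A - λI) = λ^2 - 10λ + 25 = 0.
Single eigenvalue λ = 5 with algebraic multiplicity 2.
Eigenvector v = (1,1); generalized eigenvector w with (A-λI)w=v is (0,-1).
General solution: e^(5t)[c_1·v + c_2·(t·v + w)].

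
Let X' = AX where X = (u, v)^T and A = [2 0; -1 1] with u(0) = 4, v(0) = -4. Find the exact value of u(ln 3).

36

A = [[2,0],[-1,1]]; eigenvalues λ = 2, 1.
Eigenvectors: (1,-1) for λ=2, (0,1) for λ=1.
From the initial condition, c_1 = 4, c_2 = 0.
u(ln 3) = (4)(3^2)(1) + (0)(3^1)(0) = 36.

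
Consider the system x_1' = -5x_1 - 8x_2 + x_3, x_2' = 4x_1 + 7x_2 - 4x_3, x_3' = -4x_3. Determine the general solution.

x_1(t) = K_1e^(-4t) + 2K_2e^(-t) + K_3e^(3t), x_2(t) = -K_2e^(-t) - K_3e^(3t), x_3(t) = K_1e^(-4t)

Coefficient matrix A = [[-5, -8, 1], [4, 7, -4], [0, 0, -4]].
det(A - λI) = 0 gives eigenvalues λ = -4, -1, 3.
For λ=-4: eigenvector (1,0,1).
For λ=-1: eigenvector (2,-1,0).
For λ=3: eigenvector (1,-1,0).
General solution: K_1e^(-4t)(1,0,1) + K_2e^(-t)(2,-1,0) + K_3e^(3t)(1,-1,0).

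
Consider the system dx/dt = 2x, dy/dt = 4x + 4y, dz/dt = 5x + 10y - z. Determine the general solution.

Coefficient matrix A = [[2, 0, 0], [4, 4, 0], [5, 10, -1]].
det(A - λI) = 0 gives eigenvalues λ = 4, -1, 2.
For λ=4: eigenvector (0,1,2).
For λ=-1: eigenvector (0,0,1).
For λ=2: eigenvector (-1,2,5).
General solution: C_1e^(4t)(0,1,2) + C_2e^(-t)(0,0,1) + C_3e^(2t)(-1,2,5).

x(t) = -C_3e^(2t), y(t) = C_1e^(4t) + 2C_3e^(2t), z(t) = 2C_1e^(4t) + C_2e^(-t) + 5C_3e^(2t)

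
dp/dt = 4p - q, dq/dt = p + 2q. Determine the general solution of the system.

p(t) = C_1e^(3t) + C_2te^(3t) + 2C_2e^(3t), q(t) = C_1e^(3t) + C_2te^(3t) + C_2e^(3t)

Coefficient matrix A = [[4, -1], [1, 2]].
Characteristic polynomial det(A - λI) = λ^2 - 6λ + 9 = 0.
Single eigenvalue λ = 3 with algebraic multiplicity 2.
Eigenvector v = (1,1); generalized eigenvector w with (A-λI)w=v is (2,1).
General solution: e^(3t)[C_1·v + C_2·(t·v + w)].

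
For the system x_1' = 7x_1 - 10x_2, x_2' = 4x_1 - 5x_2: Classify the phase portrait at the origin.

A = [[7,-10],[4,-5]]; det(A-λI) = λ^2 - 2λ + 5.
λ = 1 ± 2i: positive real part.

unstable spiral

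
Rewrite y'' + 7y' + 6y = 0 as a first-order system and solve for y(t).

y(t) = c_1e^(-6t) + c_2e^(-t)

Let x_1 = y, x_2 = y'. Then x_1' = x_2 and x_2' = -6x_1 - 7x_2.
A = [[0,1],[-6,-7]]; det(A-λI) = λ^2 + 7λ + 6.
Eigenvalues λ = -6, -1 with eigenvectors (1,-6), (1,-1).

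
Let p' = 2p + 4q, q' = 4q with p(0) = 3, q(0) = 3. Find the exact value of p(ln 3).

A = [[2,4],[0,4]]; eigenvalues λ = 4, 2.
Eigenvectors: (-2,-1) for λ=4, (1,0) for λ=2.
From the initial condition, c_1 = -3, c_2 = -3.
p(ln 3) = (-3)(3^4)(-2) + (-3)(3^2)(1) = 459.

459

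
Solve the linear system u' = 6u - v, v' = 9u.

u(t) = K_1e^(3t) + K_2te^(3t), v(t) = 3K_1e^(3t) + 3K_2te^(3t) - K_2e^(3t)

Coefficient matrix A = [[6, -1], [9, 0]].
Characteristic polynomial det(A - λI) = λ^2 - 6λ + 9 = 0.
Single eigenvalue λ = 3 with algebraic multiplicity 2.
Eigenvector v = (1,3); generalized eigenvector w with (A-λI)w=v is (0,-1).
General solution: e^(3t)[K_1·v + K_2·(t·v + w)].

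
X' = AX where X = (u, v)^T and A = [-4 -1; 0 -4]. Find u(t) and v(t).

Coefficient matrix A = [[-4, -1], [0, -4]].
Characteristic polynomial det(A - λI) = λ^2 + 8λ + 16 = 0.
Single eigenvalue λ = -4 with algebraic multiplicity 2.
Eigenvector v = (-1,0); generalized eigenvector w with (A-λI)w=v is (1,1).
General solution: e^(-4t)[c_1·v + c_2·(t·v + w)].

u(t) = -c_1e^(-4t) - c_2te^(-4t) + c_2e^(-4t), v(t) = c_2e^(-4t)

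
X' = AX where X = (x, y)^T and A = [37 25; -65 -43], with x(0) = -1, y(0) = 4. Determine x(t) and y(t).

x(t) = 12e^(-3t)sin(5t) - e^(-3t)cos(5t), y(t) = -19e^(-3t)sin(5t) + 4e^(-3t)cos(5t)

Coefficient matrix A = [[37, 25], [-65, -43]].
Characteristic polynomial det(A - λI) = λ^2 + 6λ + 34 = 0.
Eigenvalues λ = -3 ± 5i (complex conjugate pair).
For λ=-3+5i: an eigenvector is (-1,2) - i(2,-3) = (-1 - 2i, 2 + 3i).
A real fundamental pair from Re and Im of e^((-3+5i)t)v: X_1 = e^(-3t)(cos(5t)·(-1,2) + sin(5t)·(2,-3)), X_2 = e^(-3t)(sin(5t)·(-1,2) - cos(5t)·(2,-3)).
General solution: c_1X_1 + c_2X_2.
Applying x(0)=-1, y(0)=4 gives c_1=5, c_2=-2.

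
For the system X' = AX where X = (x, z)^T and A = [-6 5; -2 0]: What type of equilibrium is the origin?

stable spiral

A = [[-6,5],[-2,0]]; det(A-λI) = λ^2 + 6λ + 10.
λ = -3 ± i: negative real part.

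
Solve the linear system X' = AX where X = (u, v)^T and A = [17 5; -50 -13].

u(t) = K_1e^(2t)cos(5t) + K_2e^(2t)sin(5t), v(t) = -K_1e^(2t)sin(5t) - 3K_1e^(2t)cos(5t) - 3K_2e^(2t)sin(5t) + K_2e^(2t)cos(5t)

Coefficient matrix A = [[17, 5], [-50, -13]].
Characteristic polynomial det(A - λI) = λ^2 - 4λ + 29 = 0.
Eigenvalues λ = 2 ± 5i (complex conjugate pair).
For λ=2+5i: an eigenvector is (1,-3) - i(0,-1) = (1, -3 + i).
A real fundamental pair from Re and Im of e^((2+5i)t)v: X_1 = e^(2t)(cos(5t)·(1,-3) + sin(5t)·(0,-1)), X_2 = e^(2t)(sin(5t)·(1,-3) - cos(5t)·(0,-1)).
General solution: K_1X_1 + K_2X_2.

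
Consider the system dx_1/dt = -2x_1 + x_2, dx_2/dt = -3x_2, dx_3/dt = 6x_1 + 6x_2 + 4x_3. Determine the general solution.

x_1(t) = K_1e^(-2t) - K_2e^(-3t), x_2(t) = K_2e^(-3t), x_3(t) = -K_1e^(-2t) + K_3e^(4t)

Coefficient matrix A = [[-2, 1, 0], [0, -3, 0], [6, 6, 4]].
det(A - λI) = 0 gives eigenvalues λ = -2, -3, 4.
For λ=-2: eigenvector (1,0,-1).
For λ=-3: eigenvector (-1,1,0).
For λ=4: eigenvector (0,0,1).
General solution: K_1e^(-2t)(1,0,-1) + K_2e^(-3t)(-1,1,0) + K_3e^(4t)(0,0,1).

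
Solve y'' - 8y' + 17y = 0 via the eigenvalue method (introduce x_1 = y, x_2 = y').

y(t) = C_1e^(4t)cos(t) + C_2e^(4t)sin(t)

Let x_1 = y, x_2 = y'. Then x_1' = x_2 and x_2' = -17x_1 + 8x_2.
A = [[0,1],[-17,8]]; det(A-λI) = λ^2 - 8λ + 17.
Eigenvalues λ = 4 ± i.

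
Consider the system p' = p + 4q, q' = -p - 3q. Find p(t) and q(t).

Coefficient matrix A = [[1, 4], [-1, -3]].
Characteristic polynomial det(A - λI) = λ^2 + 2λ + 1 = 0.
Single eigenvalue λ = -1 with algebraic multiplicity 2.
Eigenvector v = (-2,1); generalized eigenvector w with (A-λI)w=v is (-3,1).
General solution: e^(-t)[C_1·v + C_2·(t·v + w)].

p(t) = -2C_1e^(-t) - 2C_2te^(-t) - 3C_2e^(-t), q(t) = C_1e^(-t) + C_2te^(-t) + C_2e^(-t)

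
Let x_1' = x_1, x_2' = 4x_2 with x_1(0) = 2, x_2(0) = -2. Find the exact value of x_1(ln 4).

8

A = [[1,0],[0,4]]; eigenvalues λ = 4, 1.
Eigenvectors: (0,-1) for λ=4, (1,0) for λ=1.
From the initial condition, c_1 = 2, c_2 = 2.
x_1(ln 4) = (2)(4^4)(0) + (2)(4^1)(1) = 8.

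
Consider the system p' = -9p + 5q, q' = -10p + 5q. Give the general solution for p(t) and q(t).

p(t) = 2K_1e^(-2t)sin(t) - K_1e^(-2t)cos(t) - K_2e^(-2t)sin(t) - 2K_2e^(-2t)cos(t), q(t) = 3K_1e^(-2t)sin(t) - K_1e^(-2t)cos(t) - K_2e^(-2t)sin(t) - 3K_2e^(-2t)cos(t)

Coefficient matrix A = [[-9, 5], [-10, 5]].
Characteristic polynomial det(A - λI) = λ^2 + 4λ + 5 = 0.
Eigenvalues λ = -2 ± i (complex conjugate pair).
For λ=-2+i: an eigenvector is (-1,-1) - i(2,3) = (-1 - 2i, -1 - 3i).
A real fundamental pair from Re and Im of e^((-2+i)t)v: X_1 = e^(-2t)(cos(t)·(-1,-1) + sin(t)·(2,3)), X_2 = e^(-2t)(sin(t)·(-1,-1) - cos(t)·(2,3)).
General solution: K_1X_1 + K_2X_2.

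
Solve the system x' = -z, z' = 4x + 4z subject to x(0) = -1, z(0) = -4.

Coefficient matrix A = [[0, -1], [4, 4]].
Characteristic polynomial det(A - λI) = λ^2 - 4λ + 4 = 0.
Single eigenvalue λ = 2 with algebraic multiplicity 2.
Eigenvector v = (-1,2); generalized eigenvector w with (A-λI)w=v is (0,1).
General solution: e^(2t)[C_1·v + C_2·(t·v + w)].
Applying x(0)=-1, z(0)=-4 gives C_1=1, C_2=-6.

x(t) = 6te^(2t) - e^(2t), z(t) = -12te^(2t) - 4e^(2t)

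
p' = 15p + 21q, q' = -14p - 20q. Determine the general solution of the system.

p(t) = -3K_1e^(t) + K_2e^(-6t), q(t) = 2K_1e^(t) - K_2e^(-6t)

Coefficient matrix A = [[15, 21], [-14, -20]].
Characteristic polynomial det(A - λI) = λ^2 + 5λ - 6 = 0.
Eigenvalues λ = 1, -6.
For λ=1: (A-λI) row 1 is [14, 21], so an eigenvector is (-3, 2).
For λ=-6: (A-λI) row 1 is [21, 21], so an eigenvector is (1, -1).
General solution: K_1e^(t)(-3,2) + K_2e^(-6t)(1,-1).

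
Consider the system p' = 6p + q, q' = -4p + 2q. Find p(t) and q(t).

Coefficient matrix A = [[6, 1], [-4, 2]].
Characteristic polynomial det(A - λI) = λ^2 - 8λ + 16 = 0.
Single eigenvalue λ = 4 with algebraic multiplicity 2.
Eigenvector v = (-1,2); generalized eigenvector w with (A-λI)w=v is (1,-3).
General solution: e^(4t)[c_1·v + c_2·(t·v + w)].

p(t) = -c_1e^(4t) - c_2te^(4t) + c_2e^(4t), q(t) = 2c_1e^(4t) + 2c_2te^(4t) - 3c_2e^(4t)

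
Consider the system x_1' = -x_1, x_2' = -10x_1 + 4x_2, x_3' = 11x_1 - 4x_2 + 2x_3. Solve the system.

Coefficient matrix A = [[-1, 0, 0], [-10, 4, 0], [11, -4, 2]].
det(A - λI) = 0 gives eigenvalues λ = -1, 2, 4.
For λ=-1: eigenvector (1,2,-1).
For λ=2: eigenvector (0,0,1).
For λ=4: eigenvector (0,1,-2).
General solution: K_1e^(-t)(1,2,-1) + K_2e^(2t)(0,0,1) + K_3e^(4t)(0,1,-2).

x_1(t) = K_1e^(-t), x_2(t) = 2K_1e^(-t) + K_3e^(4t), x_3(t) = -K_1e^(-t) + K_2e^(2t) - 2K_3e^(4t)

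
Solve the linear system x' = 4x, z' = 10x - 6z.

x(t) = -C_2e^(4t), z(t) = C_1e^(-6t) - C_2e^(4t)

Coefficient matrix A = [[4, 0], [10, -6]].
Characteristic polynomial det(A - λI) = λ^2 + 2λ - 24 = 0.
Eigenvalues λ = -6, 4.
For λ=-6: (A-λI) row 1 is [10, 0], so an eigenvector is (0, 1).
For λ=4: (A-λI) row 2 is [10, -10], so an eigenvector is (-1, -1).
General solution: C_1e^(-6t)(0,1) + C_2e^(4t)(-1,-1).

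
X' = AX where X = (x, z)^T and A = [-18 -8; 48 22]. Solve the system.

Coefficient matrix A = [[-18, -8], [48, 22]].
Characteristic polynomial det(A - λI) = λ^2 - 4λ - 12 = 0.
Eigenvalues λ = -2, 6.
For λ=-2: (A-λI) row 1 is [-16, -8], so an eigenvector is (1, -2).
For λ=6: (A-λI) row 1 is [-24, -8], so an eigenvector is (1, -3).
General solution: C_1e^(-2t)(1,-2) + C_2e^(6t)(1,-3).

x(t) = C_1e^(-2t) + C_2e^(6t), z(t) = -2C_1e^(-2t) - 3C_2e^(6t)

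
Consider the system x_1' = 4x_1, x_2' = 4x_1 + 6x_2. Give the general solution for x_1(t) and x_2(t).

x_1(t) = c_1e^(4t), x_2(t) = -2c_1e^(4t) + c_2e^(6t)

Coefficient matrix A = [[4, 0], [4, 6]].
Characteristic polynomial det(A - λI) = λ^2 - 10λ + 24 = 0.
Eigenvalues λ = 4, 6.
For λ=4: (A-λI) row 2 is [4, 2], so an eigenvector is (1, -2).
For λ=6: (A-λI) row 1 is [-2, 0], so an eigenvector is (0, 1).
General solution: c_1e^(4t)(1,-2) + c_2e^(6t)(0,1).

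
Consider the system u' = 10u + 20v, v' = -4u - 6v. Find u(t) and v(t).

Coefficient matrix A = [[10, 20], [-4, -6]].
Characteristic polynomial det(A - λI) = λ^2 - 4λ + 20 = 0.
Eigenvalues λ = 2 ± 4i (complex conjugate pair).
For λ=2+4i: an eigenvector is (2,-1) - i(-1,0) = (2 + i, -1).
A real fundamental pair from Re and Im of e^((2+4i)t)v: X_1 = e^(2t)(cos(4t)·(2,-1) + sin(4t)·(-1,0)), X_2 = e^(2t)(sin(4t)·(2,-1) - cos(4t)·(-1,0)).
General solution: C_1X_1 + C_2X_2.

u(t) = -C_1e^(2t)sin(4t) + 2C_1e^(2t)cos(4t) + 2C_2e^(2t)sin(4t) + C_2e^(2t)cos(4t), v(t) = -C_1e^(2t)cos(4t) - C_2e^(2t)sin(4t)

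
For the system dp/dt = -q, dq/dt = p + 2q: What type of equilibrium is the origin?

unstable improper node

A = [[0,-1],[1,2]]; det(A-λI) = λ^2 - 2λ + 1.
repeated λ = 1 with a single eigenvector.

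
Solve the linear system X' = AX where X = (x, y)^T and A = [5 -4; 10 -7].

Coefficient matrix A = [[5, -4], [10, -7]].
Characteristic polynomial det(A - λI) = λ^2 + 2λ + 5 = 0.
Eigenvalues λ = -1 ± 2i (complex conjugate pair).
For λ=-1+2i: an eigenvector is (1,1) - i(1,2) = (1 - i, 1 - 2i).
A real fundamental pair from Re and Im of e^((-1+2i)t)v: X_1 = e^(-t)(cos(2t)·(1,1) + sin(2t)·(1,2)), X_2 = e^(-t)(sin(2t)·(1,1) - cos(2t)·(1,2)).
General solution: K_1X_1 + K_2X_2.

x(t) = K_1e^(-t)sin(2t) + K_1e^(-t)cos(2t) + K_2e^(-t)sin(2t) - K_2e^(-t)cos(2t), y(t) = 2K_1e^(-t)sin(2t) + K_1e^(-t)cos(2t) + K_2e^(-t)sin(2t) - 2K_2e^(-t)cos(2t)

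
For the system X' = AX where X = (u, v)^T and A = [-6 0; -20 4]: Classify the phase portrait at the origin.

saddle

A = [[-6,0],[-20,4]]; det(A-λI) = λ^2 + 2λ - 24.
λ = -6, 4: opposite signs.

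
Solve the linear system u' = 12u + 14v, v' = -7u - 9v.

Coefficient matrix A = [[12, 14], [-7, -9]].
Characteristic polynomial det(A - λI) = λ^2 - 3λ - 10 = 0.
Eigenvalues λ = -2, 5.
For λ=-2: (A-λI) row 1 is [14, 14], so an eigenvector is (1, -1).
For λ=5: (A-λI) row 1 is [7, 14], so an eigenvector is (-2, 1).
General solution: C_1e^(-2t)(1,-1) + C_2e^(5t)(-2,1).

u(t) = C_1e^(-2t) - 2C_2e^(5t), v(t) = -C_1e^(-2t) + C_2e^(5t)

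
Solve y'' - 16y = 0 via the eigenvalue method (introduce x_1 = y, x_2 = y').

y(t) = K_1e^(4t) + K_2e^(-4t)

Let x_1 = y, x_2 = y'. Then x_1' = x_2 and x_2' = 16x_1.
A = [[0,1],[16,0]]; det(A-λI) = λ^2 - 16.
Eigenvalues λ = 4, -4 with eigenvectors (1,4), (1,-4).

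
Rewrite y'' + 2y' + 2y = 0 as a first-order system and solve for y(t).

y(t) = c_1e^(-t)cos(t) + c_2e^(-t)sin(t)

Let x_1 = y, x_2 = y'. Then x_1' = x_2 and x_2' = -2x_1 - 2x_2.
A = [[0,1],[-2,-2]]; det(A-λI) = λ^2 + 2λ + 2.
Eigenvalues λ = -1 ± i.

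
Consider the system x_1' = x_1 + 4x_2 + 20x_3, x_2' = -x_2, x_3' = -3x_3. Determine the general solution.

x_1(t) = c_1e^(t) - 2c_2e^(-t) - 5c_3e^(-3t), x_2(t) = c_2e^(-t), x_3(t) = c_3e^(-3t)

Coefficient matrix A = [[1, 4, 20], [0, -1, 0], [0, 0, -3]].
det(A - λI) = 0 gives eigenvalues λ = 1, -1, -3.
For λ=1: eigenvector (1,0,0).
For λ=-1: eigenvector (-2,1,0).
For λ=-3: eigenvector (-5,0,1).
General solution: c_1e^(t)(1,0,0) + c_2e^(-t)(-2,1,0) + c_3e^(-3t)(-5,0,1).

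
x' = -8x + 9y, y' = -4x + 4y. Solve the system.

Coefficient matrix A = [[-8, 9], [-4, 4]].
Characteristic polynomial det(A - λI) = λ^2 + 4λ + 4 = 0.
Single eigenvalue λ = -2 with algebraic multiplicity 2.
Eigenvector v = (3,2); generalized eigenvector w with (A-λI)w=v is (1,1).
General solution: e^(-2t)[c_1·v + c_2·(t·v + w)].

x(t) = 3c_1e^(-2t) + 3c_2te^(-2t) + c_2e^(-2t), y(t) = 2c_1e^(-2t) + 2c_2te^(-2t) + c_2e^(-2t)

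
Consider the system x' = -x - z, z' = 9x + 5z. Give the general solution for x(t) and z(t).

Coefficient matrix A = [[-1, -1], [9, 5]].
Characteristic polynomial det(A - λI) = λ^2 - 4λ + 4 = 0.
Single eigenvalue λ = 2 with algebraic multiplicity 2.
Eigenvector v = (1,-3); generalized eigenvector w with (A-λI)w=v is (-1,2).
General solution: e^(2t)[K_1·v + K_2·(t·v + w)].

x(t) = K_1e^(2t) + K_2te^(2t) - K_2e^(2t), z(t) = -3K_1e^(2t) - 3K_2te^(2t) + 2K_2e^(2t)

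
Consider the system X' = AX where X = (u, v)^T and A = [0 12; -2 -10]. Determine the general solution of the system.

u(t) = 3K_1e^(-4t) - 2K_2e^(-6t), v(t) = -K_1e^(-4t) + K_2e^(-6t)

Coefficient matrix A = [[0, 12], [-2, -10]].
Characteristic polynomial det(A - λI) = λ^2 + 10λ + 24 = 0.
Eigenvalues λ = -4, -6.
For λ=-4: (A-λI) row 1 is [4, 12], so an eigenvector is (3, -1).
For λ=-6: (A-λI) row 1 is [6, 12], so an eigenvector is (-2, 1).
General solution: K_1e^(-4t)(3,-1) + K_2e^(-6t)(-2,1).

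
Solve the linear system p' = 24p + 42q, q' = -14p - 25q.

Coefficient matrix A = [[24, 42], [-14, -25]].
Characteristic polynomial det(A - λI) = λ^2 + λ - 12 = 0.
Eigenvalues λ = -4, 3.
For λ=-4: (A-λI) row 1 is [28, 42], so an eigenvector is (3, -2).
For λ=3: (A-λI) row 1 is [21, 42], so an eigenvector is (-2, 1).
General solution: C_1e^(-4t)(3,-2) + C_2e^(3t)(-2,1).

p(t) = 3C_1e^(-4t) - 2C_2e^(3t), q(t) = -2C_1e^(-4t) + C_2e^(3t)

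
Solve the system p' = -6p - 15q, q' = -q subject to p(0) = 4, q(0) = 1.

p(t) = -3e^(-t) + 7e^(-6t), q(t) = e^(-t)

Coefficient matrix A = [[-6, -15], [0, -1]].
Characteristic polynomial det(A - λI) = λ^2 + 7λ + 6 = 0.
Eigenvalues λ = -1, -6.
For λ=-1: (A-λI) row 1 is [-5, -15], so an eigenvector is (-3, 1).
For λ=-6: (A-λI) row 1 is [0, -15], so an eigenvector is (-1, 0).
General solution: K_1e^(-t)(-3,1) + K_2e^(-6t)(-1,0).
Applying p(0)=4, q(0)=1 gives K_1=1, K_2=-7.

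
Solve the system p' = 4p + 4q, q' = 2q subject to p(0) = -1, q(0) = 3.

p(t) = 5e^(4t) - 6e^(2t), q(t) = 3e^(2t)

Coefficient matrix A = [[4, 4], [0, 2]].
Characteristic polynomial det(A - λI) = λ^2 - 6λ + 8 = 0.
Eigenvalues λ = 2, 4.
For λ=2: (A-λI) row 1 is [2, 4], so an eigenvector is (-2, 1).
For λ=4: (A-λI) row 1 is [0, 4], so an eigenvector is (1, 0).
General solution: C_1e^(2t)(-2,1) + C_2e^(4t)(1,0).
Applying p(0)=-1, q(0)=3 gives C_1=3, C_2=5.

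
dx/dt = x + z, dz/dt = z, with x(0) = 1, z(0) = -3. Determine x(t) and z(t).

x(t) = -3te^(t) + e^(t), z(t) = -3e^(t)

Coefficient matrix A = [[1, 1], [0, 1]].
Characteristic polynomial det(A - λI) = λ^2 - 2λ + 1 = 0.
Single eigenvalue λ = 1 with algebraic multiplicity 2.
Eigenvector v = (-1,0); generalized eigenvector w with (A-λI)w=v is (-3,-1).
General solution: e^(t)[C_1·v + C_2·(t·v + w)].
Applying x(0)=1, z(0)=-3 gives C_1=-10, C_2=3.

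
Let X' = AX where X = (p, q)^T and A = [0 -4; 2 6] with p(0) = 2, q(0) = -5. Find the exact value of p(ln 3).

A = [[0,-4],[2,6]]; eigenvalues λ = 2, 4.
Eigenvectors: (-2,1) for λ=2, (-1,1) for λ=4.
From the initial condition, c_1 = 3, c_2 = -8.
p(ln 3) = (3)(3^2)(-2) + (-8)(3^4)(-1) = 594.

594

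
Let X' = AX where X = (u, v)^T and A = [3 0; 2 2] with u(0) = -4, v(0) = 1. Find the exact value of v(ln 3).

A = [[3,0],[2,2]]; eigenvalues λ = 3, 2.
Eigenvectors: (1,2) for λ=3, (0,-1) for λ=2.
From the initial condition, c_1 = -4, c_2 = -9.
v(ln 3) = (-4)(3^3)(2) + (-9)(3^2)(-1) = -135.

-135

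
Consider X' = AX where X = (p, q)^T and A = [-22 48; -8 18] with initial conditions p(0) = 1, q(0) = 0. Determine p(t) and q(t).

p(t) = -2e^(2t) + 3e^(-6t), q(t) = -e^(2t) + e^(-6t)

Coefficient matrix A = [[-22, 48], [-8, 18]].
Characteristic polynomial det(A - λI) = λ^2 + 4λ - 12 = 0.
Eigenvalues λ = -6, 2.
For λ=-6: (A-λI) row 1 is [-16, 48], so an eigenvector is (3, 1).
For λ=2: (A-λI) row 1 is [-24, 48], so an eigenvector is (-2, -1).
General solution: C_1e^(-6t)(3,1) + C_2e^(2t)(-2,-1).
Applying p(0)=1, q(0)=0 gives C_1=1, C_2=1.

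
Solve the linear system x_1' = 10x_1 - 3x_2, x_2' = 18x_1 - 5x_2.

x_1(t) = -K_1e^(4t) + K_2e^(t), x_2(t) = -2K_1e^(4t) + 3K_2e^(t)

Coefficient matrix A = [[10, -3], [18, -5]].
Characteristic polynomial det(A - λI) = λ^2 - 5λ + 4 = 0.
Eigenvalues λ = 4, 1.
For λ=4: (A-λI) row 1 is [6, -3], so an eigenvector is (-1, -2).
For λ=1: (A-λI) row 1 is [9, -3], so an eigenvector is (1, 3).
General solution: K_1e^(4t)(-1,-2) + K_2e^(t)(1,3).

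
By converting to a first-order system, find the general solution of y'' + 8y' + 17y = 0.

Let x_1 = y, x_2 = y'. Then x_1' = x_2 and x_2' = -17x_1 - 8x_2.
A = [[0,1],[-17,-8]]; det(A-λI) = λ^2 + 8λ + 17.
Eigenvalues λ = -4 ± i.

y(t) = K_1e^(-4t)cos(t) + K_2e^(-4t)sin(t)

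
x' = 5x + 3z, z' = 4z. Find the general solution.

x(t) = 3K_1e^(4t) - K_2e^(5t), z(t) = -K_1e^(4t)

Coefficient matrix A = [[5, 3], [0, 4]].
Characteristic polynomial det(A - λI) = λ^2 - 9λ + 20 = 0.
Eigenvalues λ = 4, 5.
For λ=4: (A-λI) row 1 is [1, 3], so an eigenvector is (3, -1).
For λ=5: (A-λI) row 1 is [0, 3], so an eigenvector is (-1, 0).
General solution: K_1e^(4t)(3,-1) + K_2e^(5t)(-1,0).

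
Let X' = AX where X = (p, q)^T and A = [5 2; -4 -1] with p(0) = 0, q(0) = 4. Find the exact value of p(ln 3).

A = [[5,2],[-4,-1]]; eigenvalues λ = 3, 1.
Eigenvectors: (-1,1) for λ=3, (-1,2) for λ=1.
From the initial condition, c_1 = -4, c_2 = 4.
p(ln 3) = (-4)(3^3)(-1) + (4)(3^1)(-1) = 96.

96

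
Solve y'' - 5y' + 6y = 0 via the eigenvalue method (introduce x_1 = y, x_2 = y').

y(t) = c_1e^(3t) + c_2e^(2t)

Let x_1 = y, x_2 = y'. Then x_1' = x_2 and x_2' = -6x_1 + 5x_2.
A = [[0,1],[-6,5]]; det(A-λI) = λ^2 - 5λ + 6.
Eigenvalues λ = 3, 2 with eigenvectors (1,3), (1,2).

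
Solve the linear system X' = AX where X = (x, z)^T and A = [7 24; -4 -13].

Coefficient matrix A = [[7, 24], [-4, -13]].
Characteristic polynomial det(A - λI) = λ^2 + 6λ + 5 = 0.
Eigenvalues λ = -5, -1.
For λ=-5: (A-λI) row 1 is [12, 24], so an eigenvector is (-2, 1).
For λ=-1: (A-λI) row 1 is [8, 24], so an eigenvector is (-3, 1).
General solution: c_1e^(-5t)(-2,1) + c_2e^(-t)(-3,1).

x(t) = -2c_1e^(-5t) - 3c_2e^(-t), z(t) = c_1e^(-5t) + c_2e^(-t)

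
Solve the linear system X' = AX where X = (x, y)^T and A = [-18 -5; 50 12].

x(t) = c_1e^(-3t)cos(5t) + c_2e^(-3t)sin(5t), y(t) = c_1e^(-3t)sin(5t) - 3c_1e^(-3t)cos(5t) - 3c_2e^(-3t)sin(5t) - c_2e^(-3t)cos(5t)

Coefficient matrix A = [[-18, -5], [50, 12]].
Characteristic polynomial det(A - λI) = λ^2 + 6λ + 34 = 0.
Eigenvalues λ = -3 ± 5i (complex conjugate pair).
For λ=-3+5i: an eigenvector is (1,-3) - i(0,1) = (1, -3 - i).
A real fundamental pair from Re and Im of e^((-3+5i)t)v: X_1 = e^(-3t)(cos(5t)·(1,-3) + sin(5t)·(0,1)), X_2 = e^(-3t)(sin(5t)·(1,-3) - cos(5t)·(0,1)).
General solution: c_1X_1 + c_2X_2.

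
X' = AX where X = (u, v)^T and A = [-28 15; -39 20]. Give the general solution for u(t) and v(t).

u(t) = -2c_1e^(-4t)sin(3t) - c_1e^(-4t)cos(3t) - c_2e^(-4t)sin(3t) + 2c_2e^(-4t)cos(3t), v(t) = -3c_1e^(-4t)sin(3t) - 2c_1e^(-4t)cos(3t) - 2c_2e^(-4t)sin(3t) + 3c_2e^(-4t)cos(3t)

Coefficient matrix A = [[-28, 15], [-39, 20]].
Characteristic polynomial det(A - λI) = λ^2 + 8λ + 25 = 0.
Eigenvalues λ = -4 ± 3i (complex conjugate pair).
For λ=-4+3i: an eigenvector is (-1,-2) - i(-2,-3) = (-1 + 2i, -2 + 3i).
A real fundamental pair from Re and Im of e^((-4+3i)t)v: X_1 = e^(-4t)(cos(3t)·(-1,-2) + sin(3t)·(-2,-3)), X_2 = e^(-4t)(sin(3t)·(-1,-2) - cos(3t)·(-2,-3)).
General solution: c_1X_1 + c_2X_2.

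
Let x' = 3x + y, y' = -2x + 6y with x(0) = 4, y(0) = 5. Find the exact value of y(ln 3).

A = [[3,1],[-2,6]]; eigenvalues λ = 5, 4.
Eigenvectors: (-1,-2) for λ=5, (-1,-1) for λ=4.
From the initial condition, c_1 = -1, c_2 = -3.
y(ln 3) = (-1)(3^5)(-2) + (-3)(3^4)(-1) = 729.

729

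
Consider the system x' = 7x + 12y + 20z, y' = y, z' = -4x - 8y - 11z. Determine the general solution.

Coefficient matrix A = [[7, 12, 20], [0, 1, 0], [-4, -8, -11]].
det(A - λI) = 0 gives eigenvalues λ = -1, 1, -3.
For λ=-1: eigenvector (5,0,-2).
For λ=1: eigenvector (-2,1,0).
For λ=-3: eigenvector (-2,0,1).
General solution: C_1e^(-t)(5,0,-2) + C_2e^(t)(-2,1,0) + C_3e^(-3t)(-2,0,1).

x(t) = 5C_1e^(-t) - 2C_2e^(t) - 2C_3e^(-3t), y(t) = C_2e^(t), z(t) = -2C_1e^(-t) + C_3e^(-3t)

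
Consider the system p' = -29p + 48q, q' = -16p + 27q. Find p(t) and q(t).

p(t) = -2C_1e^(-5t) - 3C_2e^(3t), q(t) = -C_1e^(-5t) - 2C_2e^(3t)

Coefficient matrix A = [[-29, 48], [-16, 27]].
Characteristic polynomial det(A - λI) = λ^2 + 2λ - 15 = 0.
Eigenvalues λ = -5, 3.
For λ=-5: (A-λI) row 1 is [-24, 48], so an eigenvector is (-2, -1).
For λ=3: (A-λI) row 1 is [-32, 48], so an eigenvector is (-3, -2).
General solution: C_1e^(-5t)(-2,-1) + C_2e^(3t)(-3,-2).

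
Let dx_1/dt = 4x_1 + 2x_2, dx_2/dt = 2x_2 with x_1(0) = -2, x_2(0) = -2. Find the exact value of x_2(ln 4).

A = [[4,2],[0,2]]; eigenvalues λ = 2, 4.
Eigenvectors: (-1,1) for λ=2, (-1,0) for λ=4.
From the initial condition, c_1 = -2, c_2 = 4.
x_2(ln 4) = (-2)(4^2)(1) + (4)(4^4)(0) = -32.

-32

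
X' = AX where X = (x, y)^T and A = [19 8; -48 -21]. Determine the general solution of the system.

x(t) = -K_1e^(3t) - K_2e^(-5t), y(t) = 2K_1e^(3t) + 3K_2e^(-5t)

Coefficient matrix A = [[19, 8], [-48, -21]].
Characteristic polynomial det(A - λI) = λ^2 + 2λ - 15 = 0.
Eigenvalues λ = 3, -5.
For λ=3: (A-λI) row 1 is [16, 8], so an eigenvector is (-1, 2).
For λ=-5: (A-λI) row 1 is [24, 8], so an eigenvector is (-1, 3).
General solution: K_1e^(3t)(-1,2) + K_2e^(-5t)(-1,3).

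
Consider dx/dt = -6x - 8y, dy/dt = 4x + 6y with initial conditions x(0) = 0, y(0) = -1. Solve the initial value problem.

x(t) = 2e^(2t) - 2e^(-2t), y(t) = -2e^(2t) + e^(-2t)

Coefficient matrix A = [[-6, -8], [4, 6]].
Characteristic polynomial det(A - λI) = λ^2 - 4 = 0.
Eigenvalues λ = 2, -2.
For λ=2: (A-λI) row 1 is [-8, -8], so an eigenvector is (1, -1).
For λ=-2: (A-λI) row 1 is [-4, -8], so an eigenvector is (-2, 1).
General solution: C_1e^(2t)(1,-1) + C_2e^(-2t)(-2,1).
Applying x(0)=0, y(0)=-1 gives C_1=2, C_2=1.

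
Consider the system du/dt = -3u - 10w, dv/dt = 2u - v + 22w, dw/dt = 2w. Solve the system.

u(t) = c_1e^(-3t) - 2c_3e^(2t), v(t) = -c_1e^(-3t) + c_2e^(-t) + 6c_3e^(2t), w(t) = c_3e^(2t)

Coefficient matrix A = [[-3, 0, -10], [2, -1, 22], [0, 0, 2]].
det(A - λI) = 0 gives eigenvalues λ = -3, -1, 2.
For λ=-3: eigenvector (1,-1,0).
For λ=-1: eigenvector (0,1,0).
For λ=2: eigenvector (-2,6,1).
General solution: c_1e^(-3t)(1,-1,0) + c_2e^(-t)(0,1,0) + c_3e^(2t)(-2,6,1).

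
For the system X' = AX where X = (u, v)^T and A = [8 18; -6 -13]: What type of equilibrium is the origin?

stable node

A = [[8,18],[-6,-13]]; det(A-λI) = λ^2 + 5λ + 4.
λ = -1, -4: both negative.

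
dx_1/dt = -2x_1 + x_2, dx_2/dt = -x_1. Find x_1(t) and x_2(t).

x_1(t) = C_1e^(-t) + C_2te^(-t) - C_2e^(-t), x_2(t) = C_1e^(-t) + C_2te^(-t)

Coefficient matrix A = [[-2, 1], [-1, 0]].
Characteristic polynomial det(A - λI) = λ^2 + 2λ + 1 = 0.
Single eigenvalue λ = -1 with algebraic multiplicity 2.
Eigenvector v = (1,1); generalized eigenvector w with (A-λI)w=v is (-1,0).
General solution: e^(-t)[C_1·v + C_2·(t·v + w)].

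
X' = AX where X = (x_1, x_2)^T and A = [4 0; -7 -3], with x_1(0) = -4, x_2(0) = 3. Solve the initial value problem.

x_1(t) = -4e^(4t), x_2(t) = 4e^(4t) - e^(-3t)

Coefficient matrix A = [[4, 0], [-7, -3]].
Characteristic polynomial det(A - λI) = λ^2 - λ - 12 = 0.
Eigenvalues λ = -3, 4.
For λ=-3: (A-λI) row 1 is [7, 0], so an eigenvector is (0, -1).
For λ=4: (A-λI) row 2 is [-7, -7], so an eigenvector is (-1, 1).
General solution: K_1e^(-3t)(0,-1) + K_2e^(4t)(-1,1).
Applying x_1(0)=-4, x_2(0)=3 gives K_1=1, K_2=4.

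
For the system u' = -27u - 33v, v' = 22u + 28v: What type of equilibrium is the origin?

saddle

A = [[-27,-33],[22,28]]; det(A-λI) = λ^2 - λ - 30.
λ = 6, -5: opposite signs.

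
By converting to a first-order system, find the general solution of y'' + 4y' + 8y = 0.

Let x_1 = y, x_2 = y'. Then x_1' = x_2 and x_2' = -8x_1 - 4x_2.
A = [[0,1],[-8,-4]]; det(A-λI) = λ^2 + 4λ + 8.
Eigenvalues λ = -2 ± 2i.

y(t) = C_1e^(-2t)cos(2t) + C_2e^(-2t)sin(2t)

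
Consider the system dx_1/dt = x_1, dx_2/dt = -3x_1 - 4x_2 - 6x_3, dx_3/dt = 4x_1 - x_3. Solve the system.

Coefficient matrix A = [[1, 0, 0], [-3, -4, -6], [4, 0, -1]].
det(A - λI) = 0 gives eigenvalues λ = 1, -4, -1.
For λ=1: eigenvector (1,-3,2).
For λ=-4: eigenvector (0,1,0).
For λ=-1: eigenvector (0,-2,1).
General solution: C_1e^(t)(1,-3,2) + C_2e^(-4t)(0,1,0) + C_3e^(-t)(0,-2,1).

x_1(t) = C_1e^(t), x_2(t) = -3C_1e^(t) + C_2e^(-4t) - 2C_3e^(-t), x_3(t) = 2C_1e^(t) + C_3e^(-t)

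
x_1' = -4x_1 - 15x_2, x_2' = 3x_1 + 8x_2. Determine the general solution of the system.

x_1(t) = -2C_1e^(2t)sin(3t) + C_1e^(2t)cos(3t) + C_2e^(2t)sin(3t) + 2C_2e^(2t)cos(3t), x_2(t) = C_1e^(2t)sin(3t) - C_2e^(2t)cos(3t)

Coefficient matrix A = [[-4, -15], [3, 8]].
Characteristic polynomial det(A - λI) = λ^2 - 4λ + 13 = 0.
Eigenvalues λ = 2 ± 3i (complex conjugate pair).
For λ=2+3i: an eigenvector is (1,0) - i(-2,1) = (1 + 2i, 0 - i).
A real fundamental pair from Re and Im of e^((2+3i)t)v: X_1 = e^(2t)(cos(3t)·(1,0) + sin(3t)·(-2,1)), X_2 = e^(2t)(sin(3t)·(1,0) - cos(3t)·(-2,1)).
General solution: C_1X_1 + C_2X_2.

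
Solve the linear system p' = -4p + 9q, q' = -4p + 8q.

Coefficient matrix A = [[-4, 9], [-4, 8]].
Characteristic polynomial det(A - λI) = λ^2 - 4λ + 4 = 0.
Single eigenvalue λ = 2 with algebraic multiplicity 2.
Eigenvector v = (-3,-2); generalized eigenvector w with (A-λI)w=v is (-1,-1).
General solution: e^(2t)[c_1·v + c_2·(t·v + w)].

p(t) = -3c_1e^(2t) - 3c_2te^(2t) - c_2e^(2t), q(t) = -2c_1e^(2t) - 2c_2te^(2t) - c_2e^(2t)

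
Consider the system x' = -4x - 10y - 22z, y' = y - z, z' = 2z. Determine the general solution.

x(t) = -K_1e^(-4t) - 2K_2e^(t) + 2K_3e^(2t), y(t) = K_2e^(t) + K_3e^(2t), z(t) = -K_3e^(2t)

Coefficient matrix A = [[-4, -10, -22], [0, 1, -1], [0, 0, 2]].
det(A - λI) = 0 gives eigenvalues λ = -4, 1, 2.
For λ=-4: eigenvector (-1,0,0).
For λ=1: eigenvector (-2,1,0).
For λ=2: eigenvector (2,1,-1).
General solution: K_1e^(-4t)(-1,0,0) + K_2e^(t)(-2,1,0) + K_3e^(2t)(2,1,-1).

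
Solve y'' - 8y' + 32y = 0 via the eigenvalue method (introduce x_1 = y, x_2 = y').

y(t) = C_1e^(4t)cos(4t) + C_2e^(4t)sin(4t)

Let x_1 = y, x_2 = y'. Then x_1' = x_2 and x_2' = -32x_1 + 8x_2.
A = [[0,1],[-32,8]]; det(A-λI) = λ^2 - 8λ + 32.
Eigenvalues λ = 4 ± 4i.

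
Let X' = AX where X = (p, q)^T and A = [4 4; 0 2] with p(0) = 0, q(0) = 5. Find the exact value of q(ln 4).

A = [[4,4],[0,2]]; eigenvalues λ = 2, 4.
Eigenvectors: (-2,1) for λ=2, (-1,0) for λ=4.
From the initial condition, c_1 = 5, c_2 = -10.
q(ln 4) = (5)(4^2)(1) + (-10)(4^4)(0) = 80.

80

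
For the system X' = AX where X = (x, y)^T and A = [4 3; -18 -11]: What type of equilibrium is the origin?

A = [[4,3],[-18,-11]]; det(A-λI) = λ^2 + 7λ + 10.
λ = -5, -2: both negative.

stable node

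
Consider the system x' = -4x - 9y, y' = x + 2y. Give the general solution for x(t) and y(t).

Coefficient matrix A = [[-4, -9], [1, 2]].
Characteristic polynomial det(A - λI) = λ^2 + 2λ + 1 = 0.
Single eigenvalue λ = -1 with algebraic multiplicity 2.
Eigenvector v = (-3,1); generalized eigenvector w with (A-λI)w=v is (-2,1).
General solution: e^(-t)[c_1·v + c_2·(t·v + w)].

x(t) = -3c_1e^(-t) - 3c_2te^(-t) - 2c_2e^(-t), y(t) = c_1e^(-t) + c_2te^(-t) + c_2e^(-t)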